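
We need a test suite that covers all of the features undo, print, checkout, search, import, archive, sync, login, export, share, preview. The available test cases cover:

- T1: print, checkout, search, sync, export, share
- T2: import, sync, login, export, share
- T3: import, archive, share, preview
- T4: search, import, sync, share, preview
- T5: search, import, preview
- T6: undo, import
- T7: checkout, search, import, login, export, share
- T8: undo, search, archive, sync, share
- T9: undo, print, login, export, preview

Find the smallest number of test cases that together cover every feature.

3

T1, T3, T9 together cover {undo, print, checkout, search, import, archive, sync, login, export, share, preview} — every feature.
No 2 of the 9 test cases cover everything (all 36 pairs fall short), so 3 is minimum.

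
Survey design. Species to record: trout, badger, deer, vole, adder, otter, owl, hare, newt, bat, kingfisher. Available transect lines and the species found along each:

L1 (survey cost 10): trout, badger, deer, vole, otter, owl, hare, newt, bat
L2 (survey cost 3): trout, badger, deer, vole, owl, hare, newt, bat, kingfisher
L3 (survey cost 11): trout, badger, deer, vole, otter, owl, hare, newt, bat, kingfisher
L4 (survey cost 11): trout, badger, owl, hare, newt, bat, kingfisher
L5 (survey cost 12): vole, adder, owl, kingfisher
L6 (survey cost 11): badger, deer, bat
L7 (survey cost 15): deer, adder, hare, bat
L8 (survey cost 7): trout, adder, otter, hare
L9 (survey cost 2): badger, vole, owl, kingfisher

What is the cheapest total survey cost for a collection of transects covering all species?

L2, L8 cover every species at survey cost 3 + 7 = 10.
Any cover uses at least 2 transects; among all covering selections none totals below 10.

10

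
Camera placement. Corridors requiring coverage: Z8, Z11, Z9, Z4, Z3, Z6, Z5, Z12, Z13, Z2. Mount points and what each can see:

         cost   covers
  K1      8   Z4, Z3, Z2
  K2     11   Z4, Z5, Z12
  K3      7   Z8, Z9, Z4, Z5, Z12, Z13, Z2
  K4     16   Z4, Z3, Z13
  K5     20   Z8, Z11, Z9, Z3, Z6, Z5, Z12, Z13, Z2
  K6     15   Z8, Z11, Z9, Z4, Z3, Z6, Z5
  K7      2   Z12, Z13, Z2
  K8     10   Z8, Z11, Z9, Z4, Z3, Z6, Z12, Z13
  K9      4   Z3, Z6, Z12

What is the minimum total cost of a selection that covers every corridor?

K3, K8 cover every corridor at cost 7 + 10 = 17.
Any cover uses at least 2 camera mounts; among all covering selections none totals below 17.

17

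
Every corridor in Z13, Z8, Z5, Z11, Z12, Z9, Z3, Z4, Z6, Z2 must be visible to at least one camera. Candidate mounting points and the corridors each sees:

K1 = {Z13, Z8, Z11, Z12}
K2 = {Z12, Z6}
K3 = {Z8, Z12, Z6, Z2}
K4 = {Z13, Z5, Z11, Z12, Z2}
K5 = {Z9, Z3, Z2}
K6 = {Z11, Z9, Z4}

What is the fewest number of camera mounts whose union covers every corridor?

4

K3, K4, K5, K6 together cover {Z13, Z8, Z5, Z11, Z12, Z9, Z3, Z4, Z6, Z2} — every corridor.
No 3 of the 6 camera mounts cover everything (all 20 triples fall short), so 4 is minimum.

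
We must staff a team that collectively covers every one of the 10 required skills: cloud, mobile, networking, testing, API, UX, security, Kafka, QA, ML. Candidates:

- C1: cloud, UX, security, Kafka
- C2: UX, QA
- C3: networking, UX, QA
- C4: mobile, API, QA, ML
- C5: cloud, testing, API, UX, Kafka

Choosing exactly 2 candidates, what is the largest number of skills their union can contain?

8

Choosing C1, C4 covers {cloud, mobile, API, UX, security, Kafka, QA, ML} — 8 skills.
No choice of 2 candidates does better; here networking, testing are left uncovered.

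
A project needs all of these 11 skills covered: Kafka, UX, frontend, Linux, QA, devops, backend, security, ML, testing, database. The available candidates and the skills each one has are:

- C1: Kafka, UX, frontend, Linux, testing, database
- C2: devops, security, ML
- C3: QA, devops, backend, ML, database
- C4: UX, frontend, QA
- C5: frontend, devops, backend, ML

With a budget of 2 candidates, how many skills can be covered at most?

Choosing C1, C3 covers {Kafka, UX, frontend, Linux, QA, devops, backend, ML, testing, database} — 10 skills.
No choice of 2 candidates does better; here security is left uncovered.

10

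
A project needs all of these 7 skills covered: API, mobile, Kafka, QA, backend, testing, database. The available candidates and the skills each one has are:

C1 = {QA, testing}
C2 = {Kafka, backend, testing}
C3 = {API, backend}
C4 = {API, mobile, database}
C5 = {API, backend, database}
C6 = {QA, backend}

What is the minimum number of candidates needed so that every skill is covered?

C1, C2, C4 together cover {API, mobile, Kafka, QA, backend, testing, database} — every skill.
No 2 of the 6 candidates cover everything (all 15 pairs fall short), so 3 is minimum.

3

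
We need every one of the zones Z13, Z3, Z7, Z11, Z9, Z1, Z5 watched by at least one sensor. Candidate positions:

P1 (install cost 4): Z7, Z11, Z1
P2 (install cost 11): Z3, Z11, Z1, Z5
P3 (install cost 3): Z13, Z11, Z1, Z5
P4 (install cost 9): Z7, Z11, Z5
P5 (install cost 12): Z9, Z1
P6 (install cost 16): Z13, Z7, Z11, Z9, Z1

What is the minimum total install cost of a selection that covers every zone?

P2, P6 cover every zone at install cost 11 + 16 = 27.
Any cover uses at least 2 sensor positions; among all covering selections none totals below 27.
Greedy by coverage-per-install cost would pick P3, P1, P2, P5 for 30 — worse than the optimum 27.

27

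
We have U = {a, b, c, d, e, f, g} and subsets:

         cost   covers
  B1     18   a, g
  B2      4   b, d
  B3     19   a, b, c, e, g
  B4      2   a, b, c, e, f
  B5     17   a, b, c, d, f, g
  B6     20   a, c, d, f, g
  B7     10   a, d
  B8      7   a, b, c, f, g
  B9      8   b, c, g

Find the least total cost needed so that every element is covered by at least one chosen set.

B2, B4, B8 cover every element at cost 4 + 2 + 7 = 13.
Any cover uses at least 2 sets; among all covering selections none totals below 13.

13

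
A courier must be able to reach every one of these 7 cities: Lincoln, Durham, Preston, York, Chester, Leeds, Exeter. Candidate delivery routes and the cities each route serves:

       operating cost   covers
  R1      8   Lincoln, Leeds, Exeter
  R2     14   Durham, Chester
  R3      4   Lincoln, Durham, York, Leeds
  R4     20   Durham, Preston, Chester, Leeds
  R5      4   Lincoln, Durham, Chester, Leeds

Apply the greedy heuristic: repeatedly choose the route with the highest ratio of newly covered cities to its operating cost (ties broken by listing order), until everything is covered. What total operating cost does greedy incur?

Pick 1: R3 adds 4 new (Lincoln, Durham, York, Leeds) at operating cost 4 (ratio 4/4).
Pick 2: R5 adds 1 new (Chester) at operating cost 4 (ratio 1/4).
Pick 3: R1 adds 1 new (Exeter) at operating cost 8 (ratio 1/8).
Pick 4: R4 adds 1 new (Preston) at operating cost 20 (ratio 1/20).
Greedy total operating cost: 4 + 4 + 8 + 20 = 36. (The true optimum is 32, so greedy overshoots here.)

36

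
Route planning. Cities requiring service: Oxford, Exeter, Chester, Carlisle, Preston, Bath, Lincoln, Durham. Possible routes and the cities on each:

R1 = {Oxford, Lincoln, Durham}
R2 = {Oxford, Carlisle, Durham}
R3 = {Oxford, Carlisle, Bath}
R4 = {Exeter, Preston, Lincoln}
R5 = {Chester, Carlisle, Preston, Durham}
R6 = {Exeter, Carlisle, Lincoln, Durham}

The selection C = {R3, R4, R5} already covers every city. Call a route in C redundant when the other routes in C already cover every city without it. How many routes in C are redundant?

0

Drop R3: Oxford, Bath uncovered — not redundant.
Drop R4: Exeter, Lincoln uncovered — not redundant.
Drop R5: Chester, Durham uncovered — not redundant.
None of the routes in C is redundant.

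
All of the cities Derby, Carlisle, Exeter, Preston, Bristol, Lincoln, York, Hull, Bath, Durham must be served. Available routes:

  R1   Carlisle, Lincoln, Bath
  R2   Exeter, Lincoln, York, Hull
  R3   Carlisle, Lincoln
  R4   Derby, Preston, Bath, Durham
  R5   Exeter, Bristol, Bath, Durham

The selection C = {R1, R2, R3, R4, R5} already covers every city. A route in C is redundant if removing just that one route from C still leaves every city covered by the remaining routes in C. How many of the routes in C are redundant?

Drop R1: the rest still cover every city — redundant.
Drop R2: York, Hull uncovered — not redundant.
Drop R3: the rest still cover every city — redundant.
Drop R4: Derby, Preston uncovered — not redundant.
Drop R5: Bristol uncovered — not redundant.
2 redundant: R1, R3.

2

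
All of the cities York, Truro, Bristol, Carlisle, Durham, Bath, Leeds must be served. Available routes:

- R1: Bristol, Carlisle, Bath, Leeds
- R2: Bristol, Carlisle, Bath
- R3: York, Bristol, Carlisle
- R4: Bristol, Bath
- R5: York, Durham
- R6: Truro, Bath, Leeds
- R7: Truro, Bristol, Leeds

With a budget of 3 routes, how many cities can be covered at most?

7

Choosing R1, R5, R6 covers {York, Truro, Bristol, Carlisle, Durham, Bath, Leeds} — 7 cities.
That is all 7 cities.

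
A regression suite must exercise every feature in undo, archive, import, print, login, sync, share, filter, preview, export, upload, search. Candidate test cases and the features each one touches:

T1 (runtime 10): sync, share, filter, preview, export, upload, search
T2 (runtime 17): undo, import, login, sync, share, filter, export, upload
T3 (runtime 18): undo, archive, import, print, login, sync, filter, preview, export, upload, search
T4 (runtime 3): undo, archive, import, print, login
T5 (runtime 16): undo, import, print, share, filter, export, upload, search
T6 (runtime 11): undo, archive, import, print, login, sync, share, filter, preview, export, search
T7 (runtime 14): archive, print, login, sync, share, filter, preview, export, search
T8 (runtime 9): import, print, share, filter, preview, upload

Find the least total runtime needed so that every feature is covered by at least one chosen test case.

13

T1, T4 cover every feature at runtime 10 + 3 = 13.
Any cover uses at least 2 test cases; among all covering selections none totals below 13.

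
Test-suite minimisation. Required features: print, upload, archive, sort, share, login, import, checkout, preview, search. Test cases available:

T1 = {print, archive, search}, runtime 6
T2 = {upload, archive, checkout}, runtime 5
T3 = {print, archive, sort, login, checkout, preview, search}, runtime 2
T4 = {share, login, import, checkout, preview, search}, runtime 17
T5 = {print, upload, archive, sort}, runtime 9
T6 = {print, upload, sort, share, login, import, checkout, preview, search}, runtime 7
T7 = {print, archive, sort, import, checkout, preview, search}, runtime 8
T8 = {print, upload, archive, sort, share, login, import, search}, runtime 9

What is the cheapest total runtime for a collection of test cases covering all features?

T3, T6 cover every feature at runtime 2 + 7 = 9.
Any cover uses at least 2 test cases; among all covering selections none totals below 9.

9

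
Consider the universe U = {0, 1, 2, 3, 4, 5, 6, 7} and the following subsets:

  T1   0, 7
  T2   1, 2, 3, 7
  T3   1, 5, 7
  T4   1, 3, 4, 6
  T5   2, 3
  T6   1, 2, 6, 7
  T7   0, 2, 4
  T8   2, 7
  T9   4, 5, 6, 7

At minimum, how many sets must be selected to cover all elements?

T1, T2, T9 together cover {0, 1, 2, 3, 4, 5, 6, 7} — every element.
No 2 of the 9 sets cover everything (all 36 pairs fall short), so 3 is minimum.

3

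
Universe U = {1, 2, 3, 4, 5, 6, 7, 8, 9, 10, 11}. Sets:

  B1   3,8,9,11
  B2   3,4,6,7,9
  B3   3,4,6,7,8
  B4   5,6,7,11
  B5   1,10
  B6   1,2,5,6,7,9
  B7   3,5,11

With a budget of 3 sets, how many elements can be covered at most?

10

Choosing B1, B2, B6 covers {1, 2, 3, 4, 5, 6, 7, 8, 9, 11} — 10 elements.
No choice of 3 sets does better; here 10 is left uncovered.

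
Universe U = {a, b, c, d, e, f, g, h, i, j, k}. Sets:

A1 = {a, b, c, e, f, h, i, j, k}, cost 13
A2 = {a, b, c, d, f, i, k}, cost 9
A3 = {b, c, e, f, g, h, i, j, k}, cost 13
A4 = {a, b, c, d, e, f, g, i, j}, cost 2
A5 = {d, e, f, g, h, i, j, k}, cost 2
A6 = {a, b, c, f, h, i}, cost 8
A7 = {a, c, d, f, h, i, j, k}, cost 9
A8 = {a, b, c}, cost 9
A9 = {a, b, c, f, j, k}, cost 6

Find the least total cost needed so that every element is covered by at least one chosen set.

A4, A5 cover every element at cost 2 + 2 = 4.
Any cover uses at least 2 sets; among all covering selections none totals below 4.

4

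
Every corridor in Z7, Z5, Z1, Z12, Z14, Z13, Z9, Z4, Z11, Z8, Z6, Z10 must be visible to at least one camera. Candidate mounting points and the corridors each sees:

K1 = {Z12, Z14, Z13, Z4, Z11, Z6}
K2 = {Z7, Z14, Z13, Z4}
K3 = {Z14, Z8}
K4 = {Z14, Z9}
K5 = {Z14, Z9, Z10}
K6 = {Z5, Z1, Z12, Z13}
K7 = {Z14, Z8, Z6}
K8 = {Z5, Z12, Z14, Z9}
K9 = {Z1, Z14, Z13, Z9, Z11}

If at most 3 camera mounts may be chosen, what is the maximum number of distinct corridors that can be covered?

Choosing K1, K5, K6 covers {Z5, Z1, Z12, Z14, Z13, Z9, Z4, Z11, Z6, Z10} — 10 corridors.
No choice of 3 camera mounts does better; here Z7, Z8 are left uncovered.

10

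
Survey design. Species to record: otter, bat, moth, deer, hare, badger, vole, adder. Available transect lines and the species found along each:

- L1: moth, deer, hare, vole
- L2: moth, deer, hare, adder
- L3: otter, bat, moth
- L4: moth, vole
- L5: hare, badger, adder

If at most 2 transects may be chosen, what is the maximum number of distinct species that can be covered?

6

Choosing L1, L3 covers {otter, bat, moth, deer, hare, vole} — 6 species.
No choice of 2 transects does better; here badger, adder are left uncovered.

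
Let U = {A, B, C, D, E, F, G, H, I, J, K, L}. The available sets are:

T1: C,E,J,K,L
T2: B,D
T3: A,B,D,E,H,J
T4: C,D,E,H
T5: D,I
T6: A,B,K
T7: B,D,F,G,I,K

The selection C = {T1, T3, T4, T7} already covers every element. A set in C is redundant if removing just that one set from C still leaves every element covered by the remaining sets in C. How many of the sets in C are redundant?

1

Drop T1: L uncovered — not redundant.
Drop T3: A uncovered — not redundant.
Drop T4: the rest still cover every element — redundant.
Drop T7: F, G, I uncovered — not redundant.
1 redundant: T4.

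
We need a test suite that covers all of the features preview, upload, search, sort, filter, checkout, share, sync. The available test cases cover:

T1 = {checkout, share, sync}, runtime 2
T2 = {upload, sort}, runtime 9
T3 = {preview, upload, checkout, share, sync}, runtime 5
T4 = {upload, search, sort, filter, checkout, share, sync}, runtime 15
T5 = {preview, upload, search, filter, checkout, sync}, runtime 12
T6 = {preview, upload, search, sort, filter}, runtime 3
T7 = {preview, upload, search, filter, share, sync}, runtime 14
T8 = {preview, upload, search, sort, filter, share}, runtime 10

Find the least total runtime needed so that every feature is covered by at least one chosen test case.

T1, T6 cover every feature at runtime 2 + 3 = 5.
Any cover uses at least 2 test cases; among all covering selections none totals below 5.

5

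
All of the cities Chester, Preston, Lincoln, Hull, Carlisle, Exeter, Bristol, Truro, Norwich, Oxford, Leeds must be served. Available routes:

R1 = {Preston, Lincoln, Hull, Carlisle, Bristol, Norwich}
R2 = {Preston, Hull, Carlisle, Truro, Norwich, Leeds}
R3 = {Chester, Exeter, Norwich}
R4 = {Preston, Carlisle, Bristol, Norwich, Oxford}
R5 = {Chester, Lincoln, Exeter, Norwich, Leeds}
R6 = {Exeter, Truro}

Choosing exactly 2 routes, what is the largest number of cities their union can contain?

Choosing R1, R5 covers {Chester, Preston, Lincoln, Hull, Carlisle, Exeter, Bristol, Norwich, Leeds} — 9 cities.
No choice of 2 routes does better; here Truro, Oxford are left uncovered.

9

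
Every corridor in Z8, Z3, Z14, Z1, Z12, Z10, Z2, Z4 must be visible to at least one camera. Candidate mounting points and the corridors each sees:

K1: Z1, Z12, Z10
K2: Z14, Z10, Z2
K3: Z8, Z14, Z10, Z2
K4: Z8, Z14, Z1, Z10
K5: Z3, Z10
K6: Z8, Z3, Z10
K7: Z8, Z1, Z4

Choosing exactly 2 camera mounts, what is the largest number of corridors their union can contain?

6

Choosing K1, K3 covers {Z8, Z14, Z1, Z12, Z10, Z2} — 6 corridors.
No choice of 2 camera mounts does better; here Z3, Z4 are left uncovered.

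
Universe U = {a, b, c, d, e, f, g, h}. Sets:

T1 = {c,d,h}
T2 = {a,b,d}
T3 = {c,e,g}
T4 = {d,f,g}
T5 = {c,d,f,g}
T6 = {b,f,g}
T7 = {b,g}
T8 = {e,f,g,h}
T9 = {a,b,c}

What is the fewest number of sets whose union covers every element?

T1, T2, T8 together cover {a, b, c, d, e, f, g, h} — every element.
No 2 of the 9 sets cover everything (all 36 pairs fall short), so 3 is minimum.

3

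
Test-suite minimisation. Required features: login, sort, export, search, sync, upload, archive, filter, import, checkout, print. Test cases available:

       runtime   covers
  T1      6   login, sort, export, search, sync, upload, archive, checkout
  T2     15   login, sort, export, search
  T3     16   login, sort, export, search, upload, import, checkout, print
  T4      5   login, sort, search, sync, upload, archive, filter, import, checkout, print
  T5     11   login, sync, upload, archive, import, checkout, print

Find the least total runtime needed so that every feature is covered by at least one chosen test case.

11

T1, T4 cover every feature at runtime 6 + 5 = 11.
Any cover uses at least 2 test cases; among all covering selections none totals below 11.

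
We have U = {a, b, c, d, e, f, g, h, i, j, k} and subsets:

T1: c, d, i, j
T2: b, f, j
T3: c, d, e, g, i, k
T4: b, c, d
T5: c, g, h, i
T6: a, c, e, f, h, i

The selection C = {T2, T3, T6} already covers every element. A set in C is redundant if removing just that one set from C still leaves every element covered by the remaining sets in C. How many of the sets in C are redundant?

Drop T2: b, j uncovered — not redundant.
Drop T3: d, g, k uncovered — not redundant.
Drop T6: a, h uncovered — not redundant.
None of the sets in C is redundant.

0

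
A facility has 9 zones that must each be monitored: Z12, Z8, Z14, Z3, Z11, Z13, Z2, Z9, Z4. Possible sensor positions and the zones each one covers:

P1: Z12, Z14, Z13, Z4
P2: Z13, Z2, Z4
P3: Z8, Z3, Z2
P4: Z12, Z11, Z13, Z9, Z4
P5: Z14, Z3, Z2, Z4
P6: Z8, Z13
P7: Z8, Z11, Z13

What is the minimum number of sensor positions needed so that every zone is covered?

P1, P3, P4 together cover {Z12, Z8, Z14, Z3, Z11, Z13, Z2, Z9, Z4} — every zone.
No 2 of the 7 sensor positions cover everything (all 21 pairs fall short), so 3 is minimum.

3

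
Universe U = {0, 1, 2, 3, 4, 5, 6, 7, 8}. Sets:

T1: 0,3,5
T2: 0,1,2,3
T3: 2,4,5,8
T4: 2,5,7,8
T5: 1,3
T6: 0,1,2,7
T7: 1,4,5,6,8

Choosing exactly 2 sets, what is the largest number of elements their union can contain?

8

Choosing T2, T7 covers {0, 1, 2, 3, 4, 5, 6, 8} — 8 elements.
No choice of 2 sets does better; here 7 is left uncovered.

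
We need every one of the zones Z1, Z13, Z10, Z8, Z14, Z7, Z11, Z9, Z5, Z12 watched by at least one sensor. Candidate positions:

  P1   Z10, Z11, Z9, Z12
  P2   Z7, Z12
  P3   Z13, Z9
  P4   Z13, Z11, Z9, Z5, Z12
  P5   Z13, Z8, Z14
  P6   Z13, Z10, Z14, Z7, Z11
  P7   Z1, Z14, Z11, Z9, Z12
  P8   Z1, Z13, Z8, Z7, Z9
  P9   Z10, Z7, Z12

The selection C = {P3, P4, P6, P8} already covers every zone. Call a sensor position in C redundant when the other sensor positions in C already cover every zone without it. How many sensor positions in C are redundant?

Drop P3: the rest still cover every zone — redundant.
Drop P4: Z5, Z12 uncovered — not redundant.
Drop P6: Z10, Z14 uncovered — not redundant.
Drop P8: Z1, Z8 uncovered — not redundant.
1 redundant: P3.

1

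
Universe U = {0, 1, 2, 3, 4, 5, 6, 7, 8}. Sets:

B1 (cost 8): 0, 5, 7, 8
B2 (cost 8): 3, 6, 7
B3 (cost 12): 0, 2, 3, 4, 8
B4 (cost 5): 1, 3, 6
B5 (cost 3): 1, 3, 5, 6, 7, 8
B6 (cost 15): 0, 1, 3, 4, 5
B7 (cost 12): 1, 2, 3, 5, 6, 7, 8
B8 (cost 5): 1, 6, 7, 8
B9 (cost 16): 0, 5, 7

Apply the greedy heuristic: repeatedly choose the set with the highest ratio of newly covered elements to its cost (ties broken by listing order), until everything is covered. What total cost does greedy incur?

15

Pick 1: B5 adds 6 new (1, 3, 5, 6, 7, 8) at cost 3 (ratio 6/3).
Pick 2: B3 adds 3 new (0, 2, 4) at cost 12 (ratio 3/12).
Greedy total cost: 3 + 12 = 15.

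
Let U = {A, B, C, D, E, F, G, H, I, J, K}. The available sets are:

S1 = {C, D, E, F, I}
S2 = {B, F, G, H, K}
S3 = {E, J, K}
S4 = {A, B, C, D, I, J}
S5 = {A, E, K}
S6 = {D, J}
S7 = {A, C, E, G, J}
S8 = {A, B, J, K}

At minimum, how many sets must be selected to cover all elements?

S1, S2, S4 together cover {A, B, C, D, E, F, G, H, I, J, K} — every element.
No 2 of the 8 sets cover everything (all 28 pairs fall short), so 3 is minimum.

3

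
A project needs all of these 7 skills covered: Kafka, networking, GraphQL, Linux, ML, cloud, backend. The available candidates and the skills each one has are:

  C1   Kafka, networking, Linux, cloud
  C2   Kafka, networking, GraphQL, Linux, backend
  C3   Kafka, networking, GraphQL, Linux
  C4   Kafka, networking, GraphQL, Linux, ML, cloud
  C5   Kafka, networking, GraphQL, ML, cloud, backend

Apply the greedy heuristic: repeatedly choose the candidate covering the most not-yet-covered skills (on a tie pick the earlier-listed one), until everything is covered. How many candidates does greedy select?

Pick 1: C4 covers 6 new skills (Kafka, networking, GraphQL, Linux, ML, cloud).
Pick 2: C2 covers 1 new skills (backend).
Greedy uses 2 candidates.

2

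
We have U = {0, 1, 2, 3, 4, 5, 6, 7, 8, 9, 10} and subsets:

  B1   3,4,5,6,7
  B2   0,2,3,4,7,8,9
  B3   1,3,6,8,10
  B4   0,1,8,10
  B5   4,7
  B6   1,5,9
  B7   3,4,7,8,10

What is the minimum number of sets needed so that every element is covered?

B1, B2, B3 together cover {0, 1, 2, 3, 4, 5, 6, 7, 8, 9, 10} — every element.
No 2 of the 7 sets cover everything (all 21 pairs fall short), so 3 is minimum.

3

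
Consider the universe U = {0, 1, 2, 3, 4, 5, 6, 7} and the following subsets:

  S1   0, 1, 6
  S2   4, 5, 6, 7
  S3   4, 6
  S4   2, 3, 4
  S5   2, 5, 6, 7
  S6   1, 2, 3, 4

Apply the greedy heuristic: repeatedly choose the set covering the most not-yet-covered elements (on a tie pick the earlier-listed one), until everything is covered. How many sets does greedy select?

3

Pick 1: S2 covers 4 new elements (4, 5, 6, 7).
Pick 2: S6 covers 3 new elements (1, 2, 3).
Pick 3: S1 covers 1 new elements (0).
Greedy uses 3 sets.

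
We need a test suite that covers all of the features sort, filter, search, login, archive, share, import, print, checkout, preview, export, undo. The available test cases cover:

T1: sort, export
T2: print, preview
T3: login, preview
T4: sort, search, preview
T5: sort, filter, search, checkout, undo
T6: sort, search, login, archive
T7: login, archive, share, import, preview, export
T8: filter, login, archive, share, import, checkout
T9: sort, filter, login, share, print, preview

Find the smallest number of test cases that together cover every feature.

T2, T5, T7 together cover {sort, filter, search, login, archive, share, import, print, checkout, preview, export, undo} — every feature.
No 2 of the 9 test cases cover everything (all 36 pairs fall short), so 3 is minimum.

3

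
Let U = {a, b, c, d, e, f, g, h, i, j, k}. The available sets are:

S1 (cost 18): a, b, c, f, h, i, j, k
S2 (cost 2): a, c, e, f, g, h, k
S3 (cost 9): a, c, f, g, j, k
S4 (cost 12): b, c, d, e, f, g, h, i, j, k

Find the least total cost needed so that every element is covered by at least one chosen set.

14

S2, S4 cover every element at cost 2 + 12 = 14.
Any cover uses at least 2 sets; among all covering selections none totals below 14.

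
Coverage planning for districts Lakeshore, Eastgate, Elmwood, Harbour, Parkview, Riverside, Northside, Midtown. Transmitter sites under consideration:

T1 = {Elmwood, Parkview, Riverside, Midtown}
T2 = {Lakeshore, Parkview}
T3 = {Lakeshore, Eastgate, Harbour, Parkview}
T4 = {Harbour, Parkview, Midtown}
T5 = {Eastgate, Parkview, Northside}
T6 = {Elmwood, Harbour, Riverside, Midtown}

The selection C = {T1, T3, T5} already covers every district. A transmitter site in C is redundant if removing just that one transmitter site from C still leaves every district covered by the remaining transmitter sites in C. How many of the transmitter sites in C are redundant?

Drop T1: Elmwood, Riverside, Midtown uncovered — not redundant.
Drop T3: Lakeshore, Harbour uncovered — not redundant.
Drop T5: Northside uncovered — not redundant.
None of the transmitter sites in C is redundant.

0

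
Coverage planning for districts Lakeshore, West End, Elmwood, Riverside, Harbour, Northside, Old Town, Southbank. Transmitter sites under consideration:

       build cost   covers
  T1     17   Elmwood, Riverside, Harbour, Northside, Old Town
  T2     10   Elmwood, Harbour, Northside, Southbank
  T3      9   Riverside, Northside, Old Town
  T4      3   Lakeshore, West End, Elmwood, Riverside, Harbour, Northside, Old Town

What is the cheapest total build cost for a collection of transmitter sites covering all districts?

T2, T4 cover every district at build cost 10 + 3 = 13.
Any cover uses at least 2 transmitter sites; among all covering selections none totals below 13.

13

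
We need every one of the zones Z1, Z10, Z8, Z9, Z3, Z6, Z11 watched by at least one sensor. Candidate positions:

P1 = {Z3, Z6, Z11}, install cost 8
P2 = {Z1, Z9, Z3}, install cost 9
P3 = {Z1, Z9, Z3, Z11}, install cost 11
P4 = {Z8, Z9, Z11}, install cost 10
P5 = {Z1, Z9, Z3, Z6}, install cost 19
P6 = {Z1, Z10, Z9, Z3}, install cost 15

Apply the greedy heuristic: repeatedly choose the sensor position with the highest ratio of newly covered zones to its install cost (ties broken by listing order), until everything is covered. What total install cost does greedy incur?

42

Pick 1: P1 adds 3 new (Z3, Z6, Z11) at install cost 8 (ratio 3/8).
Pick 2: P2 adds 2 new (Z1, Z9) at install cost 9 (ratio 2/9).
Pick 3: P4 adds 1 new (Z8) at install cost 10 (ratio 1/10).
Pick 4: P6 adds 1 new (Z10) at install cost 15 (ratio 1/15).
Greedy total install cost: 8 + 9 + 10 + 15 = 42. (The true optimum is 33, so greedy overshoots here.)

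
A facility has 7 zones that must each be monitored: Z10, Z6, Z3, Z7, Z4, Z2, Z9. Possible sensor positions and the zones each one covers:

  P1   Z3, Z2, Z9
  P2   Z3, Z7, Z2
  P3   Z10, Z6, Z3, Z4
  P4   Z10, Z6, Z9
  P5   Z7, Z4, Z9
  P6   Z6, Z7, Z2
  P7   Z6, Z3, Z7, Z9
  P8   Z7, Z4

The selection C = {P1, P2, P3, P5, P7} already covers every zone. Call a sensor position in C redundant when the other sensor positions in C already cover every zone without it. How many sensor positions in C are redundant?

Drop P1: the rest still cover every zone — redundant.
Drop P2: the rest still cover every zone — redundant.
Drop P3: Z10 uncovered — not redundant.
Drop P5: the rest still cover every zone — redundant.
Drop P7: the rest still cover every zone — redundant.
4 redundant: P1, P2, P5, P7.

4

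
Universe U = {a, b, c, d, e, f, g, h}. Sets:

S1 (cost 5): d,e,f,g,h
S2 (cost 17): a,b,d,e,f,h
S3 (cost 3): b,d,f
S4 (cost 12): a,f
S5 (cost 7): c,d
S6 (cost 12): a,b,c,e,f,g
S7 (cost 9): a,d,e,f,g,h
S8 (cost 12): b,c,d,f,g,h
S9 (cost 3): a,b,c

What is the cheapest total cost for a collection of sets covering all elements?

S1, S9 cover every element at cost 5 + 3 = 8.
Any cover uses at least 2 sets; among all covering selections none totals below 8.

8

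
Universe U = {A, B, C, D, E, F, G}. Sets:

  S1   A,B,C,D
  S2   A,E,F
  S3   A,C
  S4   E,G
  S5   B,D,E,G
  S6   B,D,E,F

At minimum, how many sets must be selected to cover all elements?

3

S1, S2, S4 together cover {A, B, C, D, E, F, G} — every element.
No 2 of the 6 sets cover everything (all 15 pairs fall short), so 3 is minimum.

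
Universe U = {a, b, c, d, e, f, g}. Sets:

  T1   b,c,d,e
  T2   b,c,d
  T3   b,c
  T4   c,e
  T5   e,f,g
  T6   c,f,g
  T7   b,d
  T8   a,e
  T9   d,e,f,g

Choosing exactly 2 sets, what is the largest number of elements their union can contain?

6

Choosing T1, T5 covers {b, c, d, e, f, g} — 6 elements.
No choice of 2 sets does better; here a is left uncovered.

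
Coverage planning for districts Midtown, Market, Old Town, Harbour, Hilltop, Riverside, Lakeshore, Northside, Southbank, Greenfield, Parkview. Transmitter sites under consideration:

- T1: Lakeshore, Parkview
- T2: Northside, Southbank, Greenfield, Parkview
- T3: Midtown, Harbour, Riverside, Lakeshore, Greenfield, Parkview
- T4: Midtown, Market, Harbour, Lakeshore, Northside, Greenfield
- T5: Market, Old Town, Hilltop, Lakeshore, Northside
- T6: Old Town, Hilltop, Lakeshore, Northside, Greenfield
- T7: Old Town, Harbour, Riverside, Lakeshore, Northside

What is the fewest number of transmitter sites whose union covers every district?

3

T2, T3, T5 together cover {Midtown, Market, Old Town, Harbour, Hilltop, Riverside, Lakeshore, Northside, Southbank, Greenfield, Parkview} — every district.
No 2 of the 7 transmitter sites cover everything (all 21 pairs fall short), so 3 is minimum.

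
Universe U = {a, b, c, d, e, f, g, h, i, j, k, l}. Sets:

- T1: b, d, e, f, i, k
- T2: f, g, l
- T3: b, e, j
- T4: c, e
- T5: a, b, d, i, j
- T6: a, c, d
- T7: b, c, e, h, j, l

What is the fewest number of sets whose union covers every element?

T1, T2, T5, T7 together cover {a, b, c, d, e, f, g, h, i, j, k, l} — every element.
No 3 of the 7 sets cover everything (all 35 triples fall short), so 4 is minimum.

4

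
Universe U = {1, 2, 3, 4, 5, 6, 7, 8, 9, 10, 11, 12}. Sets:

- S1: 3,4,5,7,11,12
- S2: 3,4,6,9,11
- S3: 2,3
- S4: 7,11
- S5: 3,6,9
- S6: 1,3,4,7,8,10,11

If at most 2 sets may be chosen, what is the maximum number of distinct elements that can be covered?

9

Choosing S1, S6 covers {1, 3, 4, 5, 7, 8, 10, 11, 12} — 9 elements.
No choice of 2 sets does better; here 2, 6, 9 are left uncovered.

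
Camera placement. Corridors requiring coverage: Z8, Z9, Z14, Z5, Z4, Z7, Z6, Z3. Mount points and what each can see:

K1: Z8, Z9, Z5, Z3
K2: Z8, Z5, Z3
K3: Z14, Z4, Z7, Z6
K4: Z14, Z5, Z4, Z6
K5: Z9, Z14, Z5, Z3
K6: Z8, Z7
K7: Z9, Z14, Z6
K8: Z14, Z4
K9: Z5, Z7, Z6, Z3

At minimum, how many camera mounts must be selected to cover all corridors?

K1, K3 together cover {Z8, Z9, Z14, Z5, Z4, Z7, Z6, Z3} — every corridor.
No single camera mount contains all 8 corridors, so 2 is optimal.

2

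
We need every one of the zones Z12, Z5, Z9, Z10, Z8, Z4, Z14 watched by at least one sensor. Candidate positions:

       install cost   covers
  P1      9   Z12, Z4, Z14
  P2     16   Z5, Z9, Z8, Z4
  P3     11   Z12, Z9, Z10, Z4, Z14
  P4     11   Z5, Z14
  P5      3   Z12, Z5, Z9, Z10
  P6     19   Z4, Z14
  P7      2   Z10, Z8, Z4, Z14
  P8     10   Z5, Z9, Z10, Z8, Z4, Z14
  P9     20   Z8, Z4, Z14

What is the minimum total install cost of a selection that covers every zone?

5

P5, P7 cover every zone at install cost 3 + 2 = 5.
Any cover uses at least 2 sensor positions; among all covering selections none totals below 5.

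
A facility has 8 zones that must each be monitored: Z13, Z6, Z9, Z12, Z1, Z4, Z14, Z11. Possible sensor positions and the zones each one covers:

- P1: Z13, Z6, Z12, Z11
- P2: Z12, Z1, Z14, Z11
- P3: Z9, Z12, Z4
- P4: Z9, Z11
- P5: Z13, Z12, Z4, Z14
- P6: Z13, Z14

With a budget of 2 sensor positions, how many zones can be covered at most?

6

Choosing P1, P2 covers {Z13, Z6, Z12, Z1, Z14, Z11} — 6 zones.
No choice of 2 sensor positions does better; here Z9, Z4 are left uncovered.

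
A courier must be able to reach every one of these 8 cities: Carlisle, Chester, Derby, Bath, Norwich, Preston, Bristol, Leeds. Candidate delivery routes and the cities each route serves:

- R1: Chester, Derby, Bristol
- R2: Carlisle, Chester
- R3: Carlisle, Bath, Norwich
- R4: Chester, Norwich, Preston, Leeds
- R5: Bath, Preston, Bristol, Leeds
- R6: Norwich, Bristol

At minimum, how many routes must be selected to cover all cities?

3

R1, R3, R4 together cover {Carlisle, Chester, Derby, Bath, Norwich, Preston, Bristol, Leeds} — every city.
No 2 of the 6 routes cover everything (all 15 pairs fall short), so 3 is minimum.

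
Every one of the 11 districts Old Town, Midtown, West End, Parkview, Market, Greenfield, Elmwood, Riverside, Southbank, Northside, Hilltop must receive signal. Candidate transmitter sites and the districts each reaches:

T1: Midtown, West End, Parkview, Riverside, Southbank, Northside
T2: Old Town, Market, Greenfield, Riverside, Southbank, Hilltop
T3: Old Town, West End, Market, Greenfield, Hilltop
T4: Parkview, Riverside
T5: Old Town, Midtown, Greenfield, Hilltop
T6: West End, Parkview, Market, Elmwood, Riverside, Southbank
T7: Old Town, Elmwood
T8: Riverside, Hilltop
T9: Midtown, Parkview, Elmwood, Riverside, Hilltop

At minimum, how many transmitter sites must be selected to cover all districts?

3

T1, T2, T6 together cover {Old Town, Midtown, West End, Parkview, Market, Greenfield, Elmwood, Riverside, Southbank, Northside, Hilltop} — every district.
No 2 of the 9 transmitter sites cover everything (all 36 pairs fall short), so 3 is minimum.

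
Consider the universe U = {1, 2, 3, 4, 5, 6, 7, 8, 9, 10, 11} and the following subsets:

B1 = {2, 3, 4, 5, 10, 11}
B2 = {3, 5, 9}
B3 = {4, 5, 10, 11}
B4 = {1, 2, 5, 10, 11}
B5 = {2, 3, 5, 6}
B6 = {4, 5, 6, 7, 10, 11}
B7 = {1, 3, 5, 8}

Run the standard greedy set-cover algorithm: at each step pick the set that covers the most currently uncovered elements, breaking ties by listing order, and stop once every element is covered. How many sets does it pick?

4

Pick 1: B1 covers 6 new elements (2, 3, 4, 5, 10, 11).
Pick 2: B6 covers 2 new elements (6, 7).
Pick 3: B7 covers 2 new elements (1, 8).
Pick 4: B2 covers 1 new elements (9).
Greedy uses 4 sets.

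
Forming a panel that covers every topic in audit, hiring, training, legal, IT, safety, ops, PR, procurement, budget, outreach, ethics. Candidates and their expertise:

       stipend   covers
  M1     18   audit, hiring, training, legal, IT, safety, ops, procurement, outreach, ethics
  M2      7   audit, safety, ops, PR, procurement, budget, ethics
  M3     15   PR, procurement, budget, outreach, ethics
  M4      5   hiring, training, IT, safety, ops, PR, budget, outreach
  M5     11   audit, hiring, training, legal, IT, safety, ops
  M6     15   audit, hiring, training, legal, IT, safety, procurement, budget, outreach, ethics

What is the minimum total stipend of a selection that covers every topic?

M4, M6 cover every topic at stipend 5 + 15 = 20.
Any cover uses at least 2 members; among all covering selections none totals below 20.
Greedy by coverage-per-stipend would pick M4, M2, M5 for 23 — worse than the optimum 20.

20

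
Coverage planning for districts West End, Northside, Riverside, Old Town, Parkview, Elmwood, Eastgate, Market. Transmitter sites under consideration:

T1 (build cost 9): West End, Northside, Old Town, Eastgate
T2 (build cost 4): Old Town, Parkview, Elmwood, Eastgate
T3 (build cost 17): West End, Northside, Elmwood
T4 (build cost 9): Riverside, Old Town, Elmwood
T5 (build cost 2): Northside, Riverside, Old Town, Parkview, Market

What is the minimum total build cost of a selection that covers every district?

T1, T2, T5 cover every district at build cost 9 + 4 + 2 = 15.
Any cover uses at least 3 transmitter sites; among all covering selections none totals below 15.

15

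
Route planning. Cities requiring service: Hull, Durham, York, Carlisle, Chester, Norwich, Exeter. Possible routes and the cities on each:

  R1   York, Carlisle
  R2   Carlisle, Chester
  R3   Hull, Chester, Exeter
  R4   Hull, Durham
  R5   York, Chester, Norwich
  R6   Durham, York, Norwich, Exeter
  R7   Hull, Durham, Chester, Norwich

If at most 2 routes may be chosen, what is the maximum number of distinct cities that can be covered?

Choosing R1, R7 covers {Hull, Durham, York, Carlisle, Chester, Norwich} — 6 cities.
No choice of 2 routes does better; here Exeter is left uncovered.

6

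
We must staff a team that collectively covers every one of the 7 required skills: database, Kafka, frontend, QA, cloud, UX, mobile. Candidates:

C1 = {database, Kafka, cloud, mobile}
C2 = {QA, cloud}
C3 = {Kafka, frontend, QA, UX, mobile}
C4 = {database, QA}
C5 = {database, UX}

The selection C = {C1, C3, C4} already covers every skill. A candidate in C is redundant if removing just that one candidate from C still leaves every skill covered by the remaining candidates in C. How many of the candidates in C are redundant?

1

Drop C1: cloud uncovered — not redundant.
Drop C3: frontend, UX uncovered — not redundant.
Drop C4: the rest still cover every skill — redundant.
1 redundant: C4.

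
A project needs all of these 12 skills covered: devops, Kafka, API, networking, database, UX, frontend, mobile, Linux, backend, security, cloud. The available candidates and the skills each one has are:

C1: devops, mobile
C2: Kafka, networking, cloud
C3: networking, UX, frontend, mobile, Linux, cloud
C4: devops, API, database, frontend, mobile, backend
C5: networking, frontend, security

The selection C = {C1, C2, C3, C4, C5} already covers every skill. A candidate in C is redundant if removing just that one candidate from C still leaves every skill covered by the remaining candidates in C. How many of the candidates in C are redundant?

Drop C1: the rest still cover every skill — redundant.
Drop C2: Kafka uncovered — not redundant.
Drop C3: UX, Linux uncovered — not redundant.
Drop C4: API, database, backend uncovered — not redundant.
Drop C5: security uncovered — not redundant.
1 redundant: C1.

1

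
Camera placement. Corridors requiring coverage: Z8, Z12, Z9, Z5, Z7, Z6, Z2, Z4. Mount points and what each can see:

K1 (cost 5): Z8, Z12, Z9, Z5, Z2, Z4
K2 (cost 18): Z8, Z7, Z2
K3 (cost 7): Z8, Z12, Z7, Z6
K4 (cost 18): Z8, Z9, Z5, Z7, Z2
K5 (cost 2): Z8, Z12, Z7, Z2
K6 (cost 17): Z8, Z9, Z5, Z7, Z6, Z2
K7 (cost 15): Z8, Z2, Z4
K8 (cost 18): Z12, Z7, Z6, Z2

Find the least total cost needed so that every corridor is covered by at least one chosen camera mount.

K1, K3 cover every corridor at cost 5 + 7 = 12.
Any cover uses at least 2 camera mounts; among all covering selections none totals below 12.

12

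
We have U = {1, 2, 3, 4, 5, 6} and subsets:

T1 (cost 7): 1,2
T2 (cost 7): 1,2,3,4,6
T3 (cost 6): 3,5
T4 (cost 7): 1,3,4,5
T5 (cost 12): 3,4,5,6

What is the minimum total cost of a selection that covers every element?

13

T2, T3 cover every element at cost 7 + 6 = 13.
Any cover uses at least 2 sets; among all covering selections none totals below 13.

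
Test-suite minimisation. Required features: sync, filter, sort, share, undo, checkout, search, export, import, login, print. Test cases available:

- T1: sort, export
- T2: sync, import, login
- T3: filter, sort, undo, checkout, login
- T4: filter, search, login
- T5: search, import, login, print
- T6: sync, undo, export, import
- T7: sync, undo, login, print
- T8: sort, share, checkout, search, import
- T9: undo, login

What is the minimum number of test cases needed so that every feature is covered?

4

T1, T3, T7, T8 together cover {sync, filter, sort, share, undo, checkout, search, export, import, login, print} — every feature.
No 3 of the 9 test cases cover everything (all 84 triples fall short), so 4 is minimum.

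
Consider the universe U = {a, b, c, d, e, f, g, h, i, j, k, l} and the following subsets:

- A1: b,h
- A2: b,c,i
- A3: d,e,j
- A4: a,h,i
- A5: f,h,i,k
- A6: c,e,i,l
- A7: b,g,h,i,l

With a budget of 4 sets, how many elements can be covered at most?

Choosing A2, A3, A5, A7 covers {b, c, d, e, f, g, h, i, j, k, l} — 11 elements.
No choice of 4 sets does better; here a is left uncovered.

11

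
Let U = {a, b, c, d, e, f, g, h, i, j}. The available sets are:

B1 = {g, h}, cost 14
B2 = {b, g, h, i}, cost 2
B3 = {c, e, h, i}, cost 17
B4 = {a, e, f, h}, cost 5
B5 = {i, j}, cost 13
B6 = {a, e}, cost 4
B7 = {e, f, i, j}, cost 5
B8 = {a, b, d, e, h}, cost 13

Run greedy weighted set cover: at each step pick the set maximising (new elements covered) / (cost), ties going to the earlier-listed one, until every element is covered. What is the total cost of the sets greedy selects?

42

Pick 1: B2 adds 4 new (b, g, h, i) at cost 2 (ratio 4/2).
Pick 2: B4 adds 3 new (a, e, f) at cost 5 (ratio 3/5).
Pick 3: B7 adds 1 new (j) at cost 5 (ratio 1/5).
Pick 4: B8 adds 1 new (d) at cost 13 (ratio 1/13).
Pick 5: B3 adds 1 new (c) at cost 17 (ratio 1/17).
Greedy total cost: 2 + 5 + 5 + 13 + 17 = 42. (The true optimum is 37, so greedy overshoots here.)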